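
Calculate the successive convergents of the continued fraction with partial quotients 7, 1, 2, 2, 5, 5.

Using the convergent recurrence p_i = a_i*p_{i-1} + p_{i-2}, q_i = a_i*q_{i-1} + q_{i-2} with p_{-2}=0, p_{-1}=1, q_{-2}=1, q_{-1}=0:
  i=0: a_0=7, p_0 = 7*1 + 0 = 7, q_0 = 7*0 + 1 = 1.
  i=1: a_1=1, p_1 = 1*7 + 1 = 8, q_1 = 1*1 + 0 = 1.
  i=2: a_2=2, p_2 = 2*8 + 7 = 23, q_2 = 2*1 + 1 = 3.
  i=3: a_3=2, p_3 = 2*23 + 8 = 54, q_3 = 2*3 + 1 = 7.
  i=4: a_4=5, p_4 = 5*54 + 23 = 293, q_4 = 5*7 + 3 = 38.
  i=5: a_5=5, p_5 = 5*293 + 54 = 1519, q_5 = 5*38 + 7 = 197.

7/1, 8/1, 23/3, 54/7, 293/38, 1519/197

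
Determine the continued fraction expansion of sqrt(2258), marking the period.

Write x_i = (sqrt(2258) + m_i)/d_i with (m_0, d_0) = (0, 1). a_0 = floor(sqrt(2258)) = 47, since 47^2 = 2209 <= 2258 < 2304 = 48^2.
Iterate m_{i+1} = d_i*a_i - m_i, d_{i+1} = (2258 - m_{i+1}^2)/d_i, a_{i+1} = floor((a_0 + m_{i+1})/d_{i+1}):
  m_1 = 1*47 - 0 = 47, d_1 = (2258 - 47^2)/1 = 49/1 = 49, a_1 = floor((47 + 47)/49) = 1.
  m_2 = 49*1 - 47 = 2, d_2 = (2258 - 2^2)/49 = 2254/49 = 46, a_2 = floor((47 + 2)/46) = 1.
  m_3 = 46*1 - 2 = 44, d_3 = (2258 - 44^2)/46 = 322/46 = 7, a_3 = floor((47 + 44)/7) = 13.
  m_4 = 7*13 - 44 = 47, d_4 = (2258 - 47^2)/7 = 49/7 = 7, a_4 = floor((47 + 47)/7) = 13.
  m_5 = 7*13 - 47 = 44, d_5 = (2258 - 44^2)/7 = 322/7 = 46, a_5 = floor((47 + 44)/46) = 1.
  m_6 = 46*1 - 44 = 2, d_6 = (2258 - 2^2)/46 = 2254/46 = 49, a_6 = floor((47 + 2)/49) = 1.
  m_7 = 49*1 - 2 = 47, d_7 = (2258 - 47^2)/49 = 49/49 = 1, a_7 = floor((47 + 47)/1) = 94.
  m_8 = 1*94 - 47 = 47, d_8 = (2258 - 47^2)/1 = 49/1 = 49: (m_8, d_8) = (m_1, d_1) = (47, 49), so from here the quotients repeat a_1, ..., a_7; the period length is 7.
Hence the expansion of sqrt(2258) is a_0 = 47 followed by the repeating block 1, 1, 13, 13, 1, 1, 94 (period 7).

[47; (1, 1, 13, 13, 1, 1, 94)]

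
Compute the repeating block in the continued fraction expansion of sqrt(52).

Write x_i = (sqrt(52) + m_i)/d_i with (m_0, d_0) = (0, 1). a_0 = floor(sqrt(52)) = 7, since 7^2 = 49 <= 52 < 64 = 8^2.
Iterate m_{i+1} = d_i*a_i - m_i, d_{i+1} = (52 - m_{i+1}^2)/d_i, a_{i+1} = floor((a_0 + m_{i+1})/d_{i+1}):
  m_1 = 1*7 - 0 = 7, d_1 = (52 - 7^2)/1 = 3/1 = 3, a_1 = floor((7 + 7)/3) = 4.
  m_2 = 3*4 - 7 = 5, d_2 = (52 - 5^2)/3 = 27/3 = 9, a_2 = floor((7 + 5)/9) = 1.
  m_3 = 9*1 - 5 = 4, d_3 = (52 - 4^2)/9 = 36/9 = 4, a_3 = floor((7 + 4)/4) = 2.
  m_4 = 4*2 - 4 = 4, d_4 = (52 - 4^2)/4 = 36/4 = 9, a_4 = floor((7 + 4)/9) = 1.
  m_5 = 9*1 - 4 = 5, d_5 = (52 - 5^2)/9 = 27/9 = 3, a_5 = floor((7 + 5)/3) = 4.
  m_6 = 3*4 - 5 = 7, d_6 = (52 - 7^2)/3 = 3/3 = 1, a_6 = floor((7 + 7)/1) = 14.
  m_7 = 1*14 - 7 = 7, d_7 = (52 - 7^2)/1 = 3/1 = 3: (m_7, d_7) = (m_1, d_1) = (7, 3), so from here the quotients repeat a_1, ..., a_6; the period length is 6.
Hence the expansion of sqrt(52) is a_0 = 7 followed by the repeating block 4, 1, 2, 1, 4, 14 (period 6).

[7; (4, 1, 2, 1, 4, 14)]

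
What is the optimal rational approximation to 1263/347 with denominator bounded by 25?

91/25

Expand x = 1263/347 as a continued fraction with the Euclidean algorithm:
  1263 = 3*347 + 222, so a_0 = 3.
  347 = 1*222 + 125, so a_1 = 1.
  222 = 1*125 + 97, so a_2 = 1.
  125 = 1*97 + 28, so a_3 = 1.
  97 = 3*28 + 13, so a_4 = 3.
  28 = 2*13 + 2, so a_5 = 2.
  13 = 6*2 + 1, so a_6 = 6.
  2 = 2*1 + 0, so a_7 = 2.
so x = [3; 1, 1, 1, 3, 2, 6, 2].
Convergents (p_i = a_i*p_{i-1} + p_{i-2}, q_i = a_i*q_{i-1} + q_{i-2} with p_{-2}=0, p_{-1}=1, q_{-2}=1, q_{-1}=0), until the denominator exceeds 25:
  i=0: a_0=3, p_0 = 3*1 + 0 = 3, q_0 = 3*0 + 1 = 1.
  i=1: a_1=1, p_1 = 1*3 + 1 = 4, q_1 = 1*1 + 0 = 1.
  i=2: a_2=1, p_2 = 1*4 + 3 = 7, q_2 = 1*1 + 1 = 2.
  i=3: a_3=1, p_3 = 1*7 + 4 = 11, q_3 = 1*2 + 1 = 3.
  i=4: a_4=3, p_4 = 3*11 + 7 = 40, q_4 = 3*3 + 2 = 11.
  i=5: a_5=2, p_5 = 2*40 + 11 = 91, q_5 = 2*11 + 3 = 25.
  i=6: a_6=6, p_6 = 6*91 + 40 = 586, q_6 = 6*25 + 11 = 161.
q_6 = 161 > 25, so the last convergent with denominator <= 25 is p_5/q_5 = 91/25.
The closest fraction with denominator <= 25 is either p_5/q_5 or the intermediate fraction (k*p_5 + p_4)/(k*q_5 + q_4) with the largest k >= 1 whose denominator stays <= 25; these approach x as k grows, and every other convergent or intermediate fraction in range is farther away.
Largest k: floor((25 - q_4)/q_5) = floor((25 - 11)/25) = 0.
Since k = 0, no intermediate fraction beyond p_5/q_5 has denominator <= 25, so the convergent 91/25 is the closest (its error is |1263*25 - 91*347|/(347*25) = 2/8675).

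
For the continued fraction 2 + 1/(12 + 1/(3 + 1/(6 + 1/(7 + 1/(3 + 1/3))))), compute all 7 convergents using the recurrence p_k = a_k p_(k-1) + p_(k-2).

2/1, 25/12, 77/37, 487/234, 3486/1675, 10945/5259, 36321/17452

Using the convergent recurrence p_i = a_i*p_{i-1} + p_{i-2}, q_i = a_i*q_{i-1} + q_{i-2} with p_{-2}=0, p_{-1}=1, q_{-2}=1, q_{-1}=0:
  i=0: a_0=2, p_0 = 2*1 + 0 = 2, q_0 = 2*0 + 1 = 1.
  i=1: a_1=12, p_1 = 12*2 + 1 = 25, q_1 = 12*1 + 0 = 12.
  i=2: a_2=3, p_2 = 3*25 + 2 = 77, q_2 = 3*12 + 1 = 37.
  i=3: a_3=6, p_3 = 6*77 + 25 = 487, q_3 = 6*37 + 12 = 234.
  i=4: a_4=7, p_4 = 7*487 + 77 = 3486, q_4 = 7*234 + 37 = 1675.
  i=5: a_5=3, p_5 = 3*3486 + 487 = 10945, q_5 = 3*1675 + 234 = 5259.
  i=6: a_6=3, p_6 = 3*10945 + 3486 = 36321, q_6 = 3*5259 + 1675 = 17452.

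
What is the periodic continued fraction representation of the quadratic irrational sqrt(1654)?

[40; (1, 2, 40, 2, 1, 80)]

Write x_i = (sqrt(1654) + m_i)/d_i with (m_0, d_0) = (0, 1). a_0 = floor(sqrt(1654)) = 40, since 40^2 = 1600 <= 1654 < 1681 = 41^2.
Iterate m_{i+1} = d_i*a_i - m_i, d_{i+1} = (1654 - m_{i+1}^2)/d_i, a_{i+1} = floor((a_0 + m_{i+1})/d_{i+1}):
  m_1 = 1*40 - 0 = 40, d_1 = (1654 - 40^2)/1 = 54/1 = 54, a_1 = floor((40 + 40)/54) = 1.
  m_2 = 54*1 - 40 = 14, d_2 = (1654 - 14^2)/54 = 1458/54 = 27, a_2 = floor((40 + 14)/27) = 2.
  m_3 = 27*2 - 14 = 40, d_3 = (1654 - 40^2)/27 = 54/27 = 2, a_3 = floor((40 + 40)/2) = 40.
  m_4 = 2*40 - 40 = 40, d_4 = (1654 - 40^2)/2 = 54/2 = 27, a_4 = floor((40 + 40)/27) = 2.
  m_5 = 27*2 - 40 = 14, d_5 = (1654 - 14^2)/27 = 1458/27 = 54, a_5 = floor((40 + 14)/54) = 1.
  m_6 = 54*1 - 14 = 40, d_6 = (1654 - 40^2)/54 = 54/54 = 1, a_6 = floor((40 + 40)/1) = 80.
  m_7 = 1*80 - 40 = 40, d_7 = (1654 - 40^2)/1 = 54/1 = 54: (m_7, d_7) = (m_1, d_1) = (40, 54), so from here the quotients repeat a_1, ..., a_6; the period length is 6.
Hence the expansion of sqrt(1654) is a_0 = 40 followed by the repeating block 1, 2, 40, 2, 1, 80 (period 6).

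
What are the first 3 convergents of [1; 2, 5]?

1/1, 3/2, 16/11

Using the convergent recurrence p_i = a_i*p_{i-1} + p_{i-2}, q_i = a_i*q_{i-1} + q_{i-2} with p_{-2}=0, p_{-1}=1, q_{-2}=1, q_{-1}=0:
  i=0: a_0=1, p_0 = 1*1 + 0 = 1, q_0 = 1*0 + 1 = 1.
  i=1: a_1=2, p_1 = 2*1 + 1 = 3, q_1 = 2*1 + 0 = 2.
  i=2: a_2=5, p_2 = 5*3 + 1 = 16, q_2 = 5*2 + 1 = 11.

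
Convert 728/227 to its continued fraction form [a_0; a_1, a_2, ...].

[3; 4, 1, 4, 1, 7]

Run the Euclidean algorithm on 728 and 227; the successive quotients are the partial quotients a_0, a_1, ... (each step inverts the fractional part left over by the previous one):
  728 = 3*227 + 47, so a_0 = 3.
  227 = 4*47 + 39, so a_1 = 4.
  47 = 1*39 + 8, so a_2 = 1.
  39 = 4*8 + 7, so a_3 = 4.
  8 = 1*7 + 1, so a_4 = 1.
  7 = 7*1 + 0, so a_5 = 7.
The remainder reaches 0 after 6 divisions, so the expansion has 6 partial quotients, read off in order.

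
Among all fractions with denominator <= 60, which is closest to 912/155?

253/43

Expand x = 912/155 as a continued fraction with the Euclidean algorithm:
  912 = 5*155 + 137, so a_0 = 5.
  155 = 1*137 + 18, so a_1 = 1.
  137 = 7*18 + 11, so a_2 = 7.
  18 = 1*11 + 7, so a_3 = 1.
  11 = 1*7 + 4, so a_4 = 1.
  7 = 1*4 + 3, so a_5 = 1.
  4 = 1*3 + 1, so a_6 = 1.
  3 = 3*1 + 0, so a_7 = 3.
so x = [5; 1, 7, 1, 1, 1, 1, 3].
Convergents (p_i = a_i*p_{i-1} + p_{i-2}, q_i = a_i*q_{i-1} + q_{i-2} with p_{-2}=0, p_{-1}=1, q_{-2}=1, q_{-1}=0), until the denominator exceeds 60:
  i=0: a_0=5, p_0 = 5*1 + 0 = 5, q_0 = 5*0 + 1 = 1.
  i=1: a_1=1, p_1 = 1*5 + 1 = 6, q_1 = 1*1 + 0 = 1.
  i=2: a_2=7, p_2 = 7*6 + 5 = 47, q_2 = 7*1 + 1 = 8.
  i=3: a_3=1, p_3 = 1*47 + 6 = 53, q_3 = 1*8 + 1 = 9.
  i=4: a_4=1, p_4 = 1*53 + 47 = 100, q_4 = 1*9 + 8 = 17.
  i=5: a_5=1, p_5 = 1*100 + 53 = 153, q_5 = 1*17 + 9 = 26.
  i=6: a_6=1, p_6 = 1*153 + 100 = 253, q_6 = 1*26 + 17 = 43.
  i=7: a_7=3, p_7 = 3*253 + 153 = 912, q_7 = 3*43 + 26 = 155.
q_7 = 155 > 60, so the last convergent with denominator <= 60 is p_6/q_6 = 253/43.
The closest fraction with denominator <= 60 is either p_6/q_6 or the intermediate fraction (k*p_6 + p_5)/(k*q_6 + q_5) with the largest k >= 1 whose denominator stays <= 60; these approach x as k grows, and every other convergent or intermediate fraction in range is farther away.
Largest k: floor((60 - q_5)/q_6) = floor((60 - 26)/43) = 0.
Since k = 0, no intermediate fraction beyond p_6/q_6 has denominator <= 60, so the convergent 253/43 is the closest (its error is |912*43 - 253*155|/(155*43) = 1/6665).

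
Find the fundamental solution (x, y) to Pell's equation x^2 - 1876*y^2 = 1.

First expand sqrt(1876) as a continued fraction. With x_i = (sqrt(1876) + m_i)/d_i and (m_0, d_0) = (0, 1): a_0 = floor(sqrt(1876)) = 43, since 43^2 = 1849 <= 1876 < 1936 = 44^2.
Iterate m_{i+1} = d_i*a_i - m_i, d_{i+1} = (1876 - m_{i+1}^2)/d_i, a_{i+1} = floor((a_0 + m_{i+1})/d_{i+1}):
  m_1 = 1*43 - 0 = 43, d_1 = (1876 - 43^2)/1 = 27/1 = 27, a_1 = floor((43 + 43)/27) = 3.
  m_2 = 27*3 - 43 = 38, d_2 = (1876 - 38^2)/27 = 432/27 = 16, a_2 = floor((43 + 38)/16) = 5.
  m_3 = 16*5 - 38 = 42, d_3 = (1876 - 42^2)/16 = 112/16 = 7, a_3 = floor((43 + 42)/7) = 12.
  m_4 = 7*12 - 42 = 42, d_4 = (1876 - 42^2)/7 = 112/7 = 16, a_4 = floor((43 + 42)/16) = 5.
  m_5 = 16*5 - 42 = 38, d_5 = (1876 - 38^2)/16 = 432/16 = 27, a_5 = floor((43 + 38)/27) = 3.
  m_6 = 27*3 - 38 = 43, d_6 = (1876 - 43^2)/27 = 27/27 = 1, a_6 = floor((43 + 43)/1) = 86.
  m_7 = 1*86 - 43 = 43, d_7 = (1876 - 43^2)/1 = 27/1 = 27: (m_7, d_7) = (m_1, d_1) = (43, 27), so from here the quotients repeat a_1, ..., a_6; the period length is 6.
So sqrt(1876) = [43; (3, 5, 12, 5, 3, 86)] with period length k = 6.
k is even, so the fundamental solution of x^2 - 1876y^2 = 1 is (p_{k-1}, q_{k-1}) = (p_5, q_5); compute convergents through index 5.
Convergents (p_i = a_i*p_{i-1} + p_{i-2}, q_i = a_i*q_{i-1} + q_{i-2} with p_{-2}=0, p_{-1}=1, q_{-2}=1, q_{-1}=0):
  i=0: a_0=43, p_0 = 43*1 + 0 = 43, q_0 = 43*0 + 1 = 1.
  i=1: a_1=3, p_1 = 3*43 + 1 = 130, q_1 = 3*1 + 0 = 3.
  i=2: a_2=5, p_2 = 5*130 + 43 = 693, q_2 = 5*3 + 1 = 16.
  i=3: a_3=12, p_3 = 12*693 + 130 = 8446, q_3 = 12*16 + 3 = 195.
  i=4: a_4=5, p_4 = 5*8446 + 693 = 42923, q_4 = 5*195 + 16 = 991.
  i=5: a_5=3, p_5 = 3*42923 + 8446 = 137215, q_5 = 3*991 + 195 = 3168.
Check: 137215^2 - 1876*3168^2 = 18827956225 - 18827956224 = 1, so (x, y) = (137215, 3168) solves the equation, and by the theorem it is the least positive solution.

(x, y) = (137215, 3168)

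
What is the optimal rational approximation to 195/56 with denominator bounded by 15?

Expand x = 195/56 as a continued fraction with the Euclidean algorithm:
  195 = 3*56 + 27, so a_0 = 3.
  56 = 2*27 + 2, so a_1 = 2.
  27 = 13*2 + 1, so a_2 = 13.
  2 = 2*1 + 0, so a_3 = 2.
so x = [3; 2, 13, 2].
Convergents (p_i = a_i*p_{i-1} + p_{i-2}, q_i = a_i*q_{i-1} + q_{i-2} with p_{-2}=0, p_{-1}=1, q_{-2}=1, q_{-1}=0), until the denominator exceeds 15:
  i=0: a_0=3, p_0 = 3*1 + 0 = 3, q_0 = 3*0 + 1 = 1.
  i=1: a_1=2, p_1 = 2*3 + 1 = 7, q_1 = 2*1 + 0 = 2.
  i=2: a_2=13, p_2 = 13*7 + 3 = 94, q_2 = 13*2 + 1 = 27.
q_2 = 27 > 15, so the last convergent with denominator <= 15 is p_1/q_1 = 7/2.
The closest fraction with denominator <= 15 is either p_1/q_1 or the intermediate fraction (k*p_1 + p_0)/(k*q_1 + q_0) with the largest k >= 1 whose denominator stays <= 15; these approach x as k grows, and every other convergent or intermediate fraction in range is farther away.
Largest k: floor((15 - q_0)/q_1) = floor((15 - 1)/2) = 7.
That gives (7*7 + 3)/(7*2 + 1) = 52/15.
Compare the errors: |x - 7/2| = |195*2 - 7*56|/(56*2) = 2/112, and |x - 52/15| = |195*15 - 52*56|/(56*15) = 13/840.
Cross-multiplying, 13*112 = 1456 < 1680 = 2*840, so 13/840 is smaller: the intermediate fraction 52/15 is closer to x than 7/2.

52/15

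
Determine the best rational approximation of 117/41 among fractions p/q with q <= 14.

Expand x = 117/41 as a continued fraction with the Euclidean algorithm:
  117 = 2*41 + 35, so a_0 = 2.
  41 = 1*35 + 6, so a_1 = 1.
  35 = 5*6 + 5, so a_2 = 5.
  6 = 1*5 + 1, so a_3 = 1.
  5 = 5*1 + 0, so a_4 = 5.
so x = [2; 1, 5, 1, 5].
Convergents (p_i = a_i*p_{i-1} + p_{i-2}, q_i = a_i*q_{i-1} + q_{i-2} with p_{-2}=0, p_{-1}=1, q_{-2}=1, q_{-1}=0), until the denominator exceeds 14:
  i=0: a_0=2, p_0 = 2*1 + 0 = 2, q_0 = 2*0 + 1 = 1.
  i=1: a_1=1, p_1 = 1*2 + 1 = 3, q_1 = 1*1 + 0 = 1.
  i=2: a_2=5, p_2 = 5*3 + 2 = 17, q_2 = 5*1 + 1 = 6.
  i=3: a_3=1, p_3 = 1*17 + 3 = 20, q_3 = 1*6 + 1 = 7.
  i=4: a_4=5, p_4 = 5*20 + 17 = 117, q_4 = 5*7 + 6 = 41.
q_4 = 41 > 14, so the last convergent with denominator <= 14 is p_3/q_3 = 20/7.
The closest fraction with denominator <= 14 is either p_3/q_3 or the intermediate fraction (k*p_3 + p_2)/(k*q_3 + q_2) with the largest k >= 1 whose denominator stays <= 14; these approach x as k grows, and every other convergent or intermediate fraction in range is farther away.
Largest k: floor((14 - q_2)/q_3) = floor((14 - 6)/7) = 1.
That gives (1*20 + 17)/(1*7 + 6) = 37/13.
Compare the errors: |x - 20/7| = |117*7 - 20*41|/(41*7) = 1/287, and |x - 37/13| = |117*13 - 37*41|/(41*13) = 4/533.
Cross-multiplying, 1*533 = 533 < 1148 = 4*287, so 1/287 is smaller: the convergent 20/7 is closer to x than 37/13.

20/7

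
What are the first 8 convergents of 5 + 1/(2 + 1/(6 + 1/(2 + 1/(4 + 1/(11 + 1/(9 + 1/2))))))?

5/1, 11/2, 71/13, 153/28, 683/125, 7666/1403, 69677/12752, 147020/26907

Using the convergent recurrence p_i = a_i*p_{i-1} + p_{i-2}, q_i = a_i*q_{i-1} + q_{i-2} with p_{-2}=0, p_{-1}=1, q_{-2}=1, q_{-1}=0:
  i=0: a_0=5, p_0 = 5*1 + 0 = 5, q_0 = 5*0 + 1 = 1.
  i=1: a_1=2, p_1 = 2*5 + 1 = 11, q_1 = 2*1 + 0 = 2.
  i=2: a_2=6, p_2 = 6*11 + 5 = 71, q_2 = 6*2 + 1 = 13.
  i=3: a_3=2, p_3 = 2*71 + 11 = 153, q_3 = 2*13 + 2 = 28.
  i=4: a_4=4, p_4 = 4*153 + 71 = 683, q_4 = 4*28 + 13 = 125.
  i=5: a_5=11, p_5 = 11*683 + 153 = 7666, q_5 = 11*125 + 28 = 1403.
  i=6: a_6=9, p_6 = 9*7666 + 683 = 69677, q_6 = 9*1403 + 125 = 12752.
  i=7: a_7=2, p_7 = 2*69677 + 7666 = 147020, q_7 = 2*12752 + 1403 = 26907.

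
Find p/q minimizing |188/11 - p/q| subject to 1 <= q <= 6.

Expand x = 188/11 as a continued fraction with the Euclidean algorithm:
  188 = 17*11 + 1, so a_0 = 17.
  11 = 11*1 + 0, so a_1 = 11.
so x = [17; 11].
Convergents (p_i = a_i*p_{i-1} + p_{i-2}, q_i = a_i*q_{i-1} + q_{i-2} with p_{-2}=0, p_{-1}=1, q_{-2}=1, q_{-1}=0), until the denominator exceeds 6:
  i=0: a_0=17, p_0 = 17*1 + 0 = 17, q_0 = 17*0 + 1 = 1.
  i=1: a_1=11, p_1 = 11*17 + 1 = 188, q_1 = 11*1 + 0 = 11.
q_1 = 11 > 6, so the last convergent with denominator <= 6 is p_0/q_0 = 17/1.
The closest fraction with denominator <= 6 is either p_0/q_0 or the intermediate fraction (k*p_0 + p_{-1})/(k*q_0 + q_{-1}) with the largest k >= 1 whose denominator stays <= 6; these approach x as k grows, and every other convergent or intermediate fraction in range is farther away.
Largest k: floor((6 - q_{-1})/q_0) = floor((6 - 0)/1) = 6 (using the seeds p_{-1} = 1, q_{-1} = 0).
That gives (6*17 + 1)/(6*1 + 0) = 103/6.
Compare the errors: |x - 17/1| = |188*1 - 17*11|/(11*1) = 1/11, and |x - 103/6| = |188*6 - 103*11|/(11*6) = 5/66.
Cross-multiplying, 5*11 = 55 < 66 = 1*66, so 5/66 is smaller: the intermediate fraction 103/6 is closer to x than 17/1.

103/6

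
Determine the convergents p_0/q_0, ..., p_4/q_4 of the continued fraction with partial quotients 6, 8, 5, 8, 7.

Using the convergent recurrence p_i = a_i*p_{i-1} + p_{i-2}, q_i = a_i*q_{i-1} + q_{i-2} with p_{-2}=0, p_{-1}=1, q_{-2}=1, q_{-1}=0:
  i=0: a_0=6, p_0 = 6*1 + 0 = 6, q_0 = 6*0 + 1 = 1.
  i=1: a_1=8, p_1 = 8*6 + 1 = 49, q_1 = 8*1 + 0 = 8.
  i=2: a_2=5, p_2 = 5*49 + 6 = 251, q_2 = 5*8 + 1 = 41.
  i=3: a_3=8, p_3 = 8*251 + 49 = 2057, q_3 = 8*41 + 8 = 336.
  i=4: a_4=7, p_4 = 7*2057 + 251 = 14650, q_4 = 7*336 + 41 = 2393.

6/1, 49/8, 251/41, 2057/336, 14650/2393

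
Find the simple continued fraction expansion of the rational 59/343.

Run the Euclidean algorithm on 59 and 343; the successive quotients are the partial quotients a_0, a_1, ... (each step inverts the fractional part left over by the previous one):
  59 = 0*343 + 59, so a_0 = 0.
  343 = 5*59 + 48, so a_1 = 5.
  59 = 1*48 + 11, so a_2 = 1.
  48 = 4*11 + 4, so a_3 = 4.
  11 = 2*4 + 3, so a_4 = 2.
  4 = 1*3 + 1, so a_5 = 1.
  3 = 3*1 + 0, so a_6 = 3.
The remainder reaches 0 after 7 divisions, so the expansion has 7 partial quotients, read off in order.

[0; 5, 1, 4, 2, 1, 3]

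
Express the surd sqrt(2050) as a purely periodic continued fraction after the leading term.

[45; (3, 1, 1, 1, 1, 3, 90)]

Write x_i = (sqrt(2050) + m_i)/d_i with (m_0, d_0) = (0, 1). a_0 = floor(sqrt(2050)) = 45, since 45^2 = 2025 <= 2050 < 2116 = 46^2.
Iterate m_{i+1} = d_i*a_i - m_i, d_{i+1} = (2050 - m_{i+1}^2)/d_i, a_{i+1} = floor((a_0 + m_{i+1})/d_{i+1}):
  m_1 = 1*45 - 0 = 45, d_1 = (2050 - 45^2)/1 = 25/1 = 25, a_1 = floor((45 + 45)/25) = 3.
  m_2 = 25*3 - 45 = 30, d_2 = (2050 - 30^2)/25 = 1150/25 = 46, a_2 = floor((45 + 30)/46) = 1.
  m_3 = 46*1 - 30 = 16, d_3 = (2050 - 16^2)/46 = 1794/46 = 39, a_3 = floor((45 + 16)/39) = 1.
  m_4 = 39*1 - 16 = 23, d_4 = (2050 - 23^2)/39 = 1521/39 = 39, a_4 = floor((45 + 23)/39) = 1.
  m_5 = 39*1 - 23 = 16, d_5 = (2050 - 16^2)/39 = 1794/39 = 46, a_5 = floor((45 + 16)/46) = 1.
  m_6 = 46*1 - 16 = 30, d_6 = (2050 - 30^2)/46 = 1150/46 = 25, a_6 = floor((45 + 30)/25) = 3.
  m_7 = 25*3 - 30 = 45, d_7 = (2050 - 45^2)/25 = 25/25 = 1, a_7 = floor((45 + 45)/1) = 90.
  m_8 = 1*90 - 45 = 45, d_8 = (2050 - 45^2)/1 = 25/1 = 25: (m_8, d_8) = (m_1, d_1) = (45, 25), so from here the quotients repeat a_1, ..., a_7; the period length is 7.
Hence the expansion of sqrt(2050) is a_0 = 45 followed by the repeating block 3, 1, 1, 1, 1, 3, 90 (period 7).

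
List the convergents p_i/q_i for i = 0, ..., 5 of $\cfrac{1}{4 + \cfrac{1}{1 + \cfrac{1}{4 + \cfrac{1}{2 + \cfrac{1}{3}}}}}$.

Using the convergent recurrence p_i = a_i*p_{i-1} + p_{i-2}, q_i = a_i*q_{i-1} + q_{i-2} with p_{-2}=0, p_{-1}=1, q_{-2}=1, q_{-1}=0:
  i=0: a_0=0, p_0 = 0*1 + 0 = 0, q_0 = 0*0 + 1 = 1.
  i=1: a_1=4, p_1 = 4*0 + 1 = 1, q_1 = 4*1 + 0 = 4.
  i=2: a_2=1, p_2 = 1*1 + 0 = 1, q_2 = 1*4 + 1 = 5.
  i=3: a_3=4, p_3 = 4*1 + 1 = 5, q_3 = 4*5 + 4 = 24.
  i=4: a_4=2, p_4 = 2*5 + 1 = 11, q_4 = 2*24 + 5 = 53.
  i=5: a_5=3, p_5 = 3*11 + 5 = 38, q_5 = 3*53 + 24 = 183.

0/1, 1/4, 1/5, 5/24, 11/53, 38/183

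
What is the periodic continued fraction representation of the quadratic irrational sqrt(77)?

[8; (1, 3, 2, 3, 1, 16)]

Write x_i = (sqrt(77) + m_i)/d_i with (m_0, d_0) = (0, 1). a_0 = floor(sqrt(77)) = 8, since 8^2 = 64 <= 77 < 81 = 9^2.
Iterate m_{i+1} = d_i*a_i - m_i, d_{i+1} = (77 - m_{i+1}^2)/d_i, a_{i+1} = floor((a_0 + m_{i+1})/d_{i+1}):
  m_1 = 1*8 - 0 = 8, d_1 = (77 - 8^2)/1 = 13/1 = 13, a_1 = floor((8 + 8)/13) = 1.
  m_2 = 13*1 - 8 = 5, d_2 = (77 - 5^2)/13 = 52/13 = 4, a_2 = floor((8 + 5)/4) = 3.
  m_3 = 4*3 - 5 = 7, d_3 = (77 - 7^2)/4 = 28/4 = 7, a_3 = floor((8 + 7)/7) = 2.
  m_4 = 7*2 - 7 = 7, d_4 = (77 - 7^2)/7 = 28/7 = 4, a_4 = floor((8 + 7)/4) = 3.
  m_5 = 4*3 - 7 = 5, d_5 = (77 - 5^2)/4 = 52/4 = 13, a_5 = floor((8 + 5)/13) = 1.
  m_6 = 13*1 - 5 = 8, d_6 = (77 - 8^2)/13 = 13/13 = 1, a_6 = floor((8 + 8)/1) = 16.
  m_7 = 1*16 - 8 = 8, d_7 = (77 - 8^2)/1 = 13/1 = 13: (m_7, d_7) = (m_1, d_1) = (8, 13), so from here the quotients repeat a_1, ..., a_6; the period length is 6.
Hence the expansion of sqrt(77) is a_0 = 8 followed by the repeating block 1, 3, 2, 3, 1, 16 (period 6).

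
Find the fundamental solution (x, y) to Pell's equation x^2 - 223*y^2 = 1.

(x, y) = (224, 15)

First expand sqrt(223) as a continued fraction. With x_i = (sqrt(223) + m_i)/d_i and (m_0, d_0) = (0, 1): a_0 = floor(sqrt(223)) = 14, since 14^2 = 196 <= 223 < 225 = 15^2.
Iterate m_{i+1} = d_i*a_i - m_i, d_{i+1} = (223 - m_{i+1}^2)/d_i, a_{i+1} = floor((a_0 + m_{i+1})/d_{i+1}):
  m_1 = 1*14 - 0 = 14, d_1 = (223 - 14^2)/1 = 27/1 = 27, a_1 = floor((14 + 14)/27) = 1.
  m_2 = 27*1 - 14 = 13, d_2 = (223 - 13^2)/27 = 54/27 = 2, a_2 = floor((14 + 13)/2) = 13.
  m_3 = 2*13 - 13 = 13, d_3 = (223 - 13^2)/2 = 54/2 = 27, a_3 = floor((14 + 13)/27) = 1.
  m_4 = 27*1 - 13 = 14, d_4 = (223 - 14^2)/27 = 27/27 = 1, a_4 = floor((14 + 14)/1) = 28.
  m_5 = 1*28 - 14 = 14, d_5 = (223 - 14^2)/1 = 27/1 = 27: (m_5, d_5) = (m_1, d_1) = (14, 27), so from here the quotients repeat a_1, ..., a_4; the period length is 4.
So sqrt(223) = [14; (1, 13, 1, 28)] with period length k = 4.
k is even, so the fundamental solution of x^2 - 223y^2 = 1 is (p_{k-1}, q_{k-1}) = (p_3, q_3); compute convergents through index 3.
Convergents (p_i = a_i*p_{i-1} + p_{i-2}, q_i = a_i*q_{i-1} + q_{i-2} with p_{-2}=0, p_{-1}=1, q_{-2}=1, q_{-1}=0):
  i=0: a_0=14, p_0 = 14*1 + 0 = 14, q_0 = 14*0 + 1 = 1.
  i=1: a_1=1, p_1 = 1*14 + 1 = 15, q_1 = 1*1 + 0 = 1.
  i=2: a_2=13, p_2 = 13*15 + 14 = 209, q_2 = 13*1 + 1 = 14.
  i=3: a_3=1, p_3 = 1*209 + 15 = 224, q_3 = 1*14 + 1 = 15.
Check: 224^2 - 223*15^2 = 50176 - 50175 = 1, so (x, y) = (224, 15) solves the equation, and by the theorem it is the least positive solution.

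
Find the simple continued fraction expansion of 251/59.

Run the Euclidean algorithm on 251 and 59; the successive quotients are the partial quotients a_0, a_1, ... (each step inverts the fractional part left over by the previous one):
  251 = 4*59 + 15, so a_0 = 4.
  59 = 3*15 + 14, so a_1 = 3.
  15 = 1*14 + 1, so a_2 = 1.
  14 = 14*1 + 0, so a_3 = 14.
The remainder reaches 0 after 4 divisions, so the expansion has 4 partial quotients, read off in order.

[4; 3, 1, 14]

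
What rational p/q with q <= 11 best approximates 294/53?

61/11

Expand x = 294/53 as a continued fraction with the Euclidean algorithm:
  294 = 5*53 + 29, so a_0 = 5.
  53 = 1*29 + 24, so a_1 = 1.
  29 = 1*24 + 5, so a_2 = 1.
  24 = 4*5 + 4, so a_3 = 4.
  5 = 1*4 + 1, so a_4 = 1.
  4 = 4*1 + 0, so a_5 = 4.
so x = [5; 1, 1, 4, 1, 4].
Convergents (p_i = a_i*p_{i-1} + p_{i-2}, q_i = a_i*q_{i-1} + q_{i-2} with p_{-2}=0, p_{-1}=1, q_{-2}=1, q_{-1}=0), until the denominator exceeds 11:
  i=0: a_0=5, p_0 = 5*1 + 0 = 5, q_0 = 5*0 + 1 = 1.
  i=1: a_1=1, p_1 = 1*5 + 1 = 6, q_1 = 1*1 + 0 = 1.
  i=2: a_2=1, p_2 = 1*6 + 5 = 11, q_2 = 1*1 + 1 = 2.
  i=3: a_3=4, p_3 = 4*11 + 6 = 50, q_3 = 4*2 + 1 = 9.
  i=4: a_4=1, p_4 = 1*50 + 11 = 61, q_4 = 1*9 + 2 = 11.
  i=5: a_5=4, p_5 = 4*61 + 50 = 294, q_5 = 4*11 + 9 = 53.
q_5 = 53 > 11, so the last convergent with denominator <= 11 is p_4/q_4 = 61/11.
The closest fraction with denominator <= 11 is either p_4/q_4 or the intermediate fraction (k*p_4 + p_3)/(k*q_4 + q_3) with the largest k >= 1 whose denominator stays <= 11; these approach x as k grows, and every other convergent or intermediate fraction in range is farther away.
Largest k: floor((11 - q_3)/q_4) = floor((11 - 9)/11) = 0.
Since k = 0, no intermediate fraction beyond p_4/q_4 has denominator <= 11, so the convergent 61/11 is the closest (its error is |294*11 - 61*53|/(53*11) = 1/583).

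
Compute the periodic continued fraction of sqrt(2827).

[53; (5, 1, 8, 1, 5, 106)]

Write x_i = (sqrt(2827) + m_i)/d_i with (m_0, d_0) = (0, 1). a_0 = floor(sqrt(2827)) = 53, since 53^2 = 2809 <= 2827 < 2916 = 54^2.
Iterate m_{i+1} = d_i*a_i - m_i, d_{i+1} = (2827 - m_{i+1}^2)/d_i, a_{i+1} = floor((a_0 + m_{i+1})/d_{i+1}):
  m_1 = 1*53 - 0 = 53, d_1 = (2827 - 53^2)/1 = 18/1 = 18, a_1 = floor((53 + 53)/18) = 5.
  m_2 = 18*5 - 53 = 37, d_2 = (2827 - 37^2)/18 = 1458/18 = 81, a_2 = floor((53 + 37)/81) = 1.
  m_3 = 81*1 - 37 = 44, d_3 = (2827 - 44^2)/81 = 891/81 = 11, a_3 = floor((53 + 44)/11) = 8.
  m_4 = 11*8 - 44 = 44, d_4 = (2827 - 44^2)/11 = 891/11 = 81, a_4 = floor((53 + 44)/81) = 1.
  m_5 = 81*1 - 44 = 37, d_5 = (2827 - 37^2)/81 = 1458/81 = 18, a_5 = floor((53 + 37)/18) = 5.
  m_6 = 18*5 - 37 = 53, d_6 = (2827 - 53^2)/18 = 18/18 = 1, a_6 = floor((53 + 53)/1) = 106.
  m_7 = 1*106 - 53 = 53, d_7 = (2827 - 53^2)/1 = 18/1 = 18: (m_7, d_7) = (m_1, d_1) = (53, 18), so from here the quotients repeat a_1, ..., a_6; the period length is 6.
Hence the expansion of sqrt(2827) is a_0 = 53 followed by the repeating block 5, 1, 8, 1, 5, 106 (period 6).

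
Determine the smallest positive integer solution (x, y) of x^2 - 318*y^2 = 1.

First expand sqrt(318) as a continued fraction. With x_i = (sqrt(318) + m_i)/d_i and (m_0, d_0) = (0, 1): a_0 = floor(sqrt(318)) = 17, since 17^2 = 289 <= 318 < 324 = 18^2.
Iterate m_{i+1} = d_i*a_i - m_i, d_{i+1} = (318 - m_{i+1}^2)/d_i, a_{i+1} = floor((a_0 + m_{i+1})/d_{i+1}):
  m_1 = 1*17 - 0 = 17, d_1 = (318 - 17^2)/1 = 29/1 = 29, a_1 = floor((17 + 17)/29) = 1.
  m_2 = 29*1 - 17 = 12, d_2 = (318 - 12^2)/29 = 174/29 = 6, a_2 = floor((17 + 12)/6) = 4.
  m_3 = 6*4 - 12 = 12, d_3 = (318 - 12^2)/6 = 174/6 = 29, a_3 = floor((17 + 12)/29) = 1.
  m_4 = 29*1 - 12 = 17, d_4 = (318 - 17^2)/29 = 29/29 = 1, a_4 = floor((17 + 17)/1) = 34.
  m_5 = 1*34 - 17 = 17, d_5 = (318 - 17^2)/1 = 29/1 = 29: (m_5, d_5) = (m_1, d_1) = (17, 29), so from here the quotients repeat a_1, ..., a_4; the period length is 4.
So sqrt(318) = [17; (1, 4, 1, 34)] with period length k = 4.
k is even, so the fundamental solution of x^2 - 318y^2 = 1 is (p_{k-1}, q_{k-1}) = (p_3, q_3); compute convergents through index 3.
Convergents (p_i = a_i*p_{i-1} + p_{i-2}, q_i = a_i*q_{i-1} + q_{i-2} with p_{-2}=0, p_{-1}=1, q_{-2}=1, q_{-1}=0):
  i=0: a_0=17, p_0 = 17*1 + 0 = 17, q_0 = 17*0 + 1 = 1.
  i=1: a_1=1, p_1 = 1*17 + 1 = 18, q_1 = 1*1 + 0 = 1.
  i=2: a_2=4, p_2 = 4*18 + 17 = 89, q_2 = 4*1 + 1 = 5.
  i=3: a_3=1, p_3 = 1*89 + 18 = 107, q_3 = 1*5 + 1 = 6.
Check: 107^2 - 318*6^2 = 11449 - 11448 = 1, so (x, y) = (107, 6) solves the equation, and by the theorem it is the least positive solution.

(x, y) = (107, 6)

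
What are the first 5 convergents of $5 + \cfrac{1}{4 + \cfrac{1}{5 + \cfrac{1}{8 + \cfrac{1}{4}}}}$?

5/1, 21/4, 110/21, 901/172, 3714/709

Using the convergent recurrence p_i = a_i*p_{i-1} + p_{i-2}, q_i = a_i*q_{i-1} + q_{i-2} with p_{-2}=0, p_{-1}=1, q_{-2}=1, q_{-1}=0:
  i=0: a_0=5, p_0 = 5*1 + 0 = 5, q_0 = 5*0 + 1 = 1.
  i=1: a_1=4, p_1 = 4*5 + 1 = 21, q_1 = 4*1 + 0 = 4.
  i=2: a_2=5, p_2 = 5*21 + 5 = 110, q_2 = 5*4 + 1 = 21.
  i=3: a_3=8, p_3 = 8*110 + 21 = 901, q_3 = 8*21 + 4 = 172.
  i=4: a_4=4, p_4 = 4*901 + 110 = 3714, q_4 = 4*172 + 21 = 709.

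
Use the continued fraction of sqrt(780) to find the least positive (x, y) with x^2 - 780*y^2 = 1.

First expand sqrt(780) as a continued fraction. With x_i = (sqrt(780) + m_i)/d_i and (m_0, d_0) = (0, 1): a_0 = floor(sqrt(780)) = 27, since 27^2 = 729 <= 780 < 784 = 28^2.
Iterate m_{i+1} = d_i*a_i - m_i, d_{i+1} = (780 - m_{i+1}^2)/d_i, a_{i+1} = floor((a_0 + m_{i+1})/d_{i+1}):
  m_1 = 1*27 - 0 = 27, d_1 = (780 - 27^2)/1 = 51/1 = 51, a_1 = floor((27 + 27)/51) = 1.
  m_2 = 51*1 - 27 = 24, d_2 = (780 - 24^2)/51 = 204/51 = 4, a_2 = floor((27 + 24)/4) = 12.
  m_3 = 4*12 - 24 = 24, d_3 = (780 - 24^2)/4 = 204/4 = 51, a_3 = floor((27 + 24)/51) = 1.
  m_4 = 51*1 - 24 = 27, d_4 = (780 - 27^2)/51 = 51/51 = 1, a_4 = floor((27 + 27)/1) = 54.
  m_5 = 1*54 - 27 = 27, d_5 = (780 - 27^2)/1 = 51/1 = 51: (m_5, d_5) = (m_1, d_1) = (27, 51), so from here the quotients repeat a_1, ..., a_4; the period length is 4.
So sqrt(780) = [27; (1, 12, 1, 54)] with period length k = 4.
k is even, so the fundamental solution of x^2 - 780y^2 = 1 is (p_{k-1}, q_{k-1}) = (p_3, q_3); compute convergents through index 3.
Convergents (p_i = a_i*p_{i-1} + p_{i-2}, q_i = a_i*q_{i-1} + q_{i-2} with p_{-2}=0, p_{-1}=1, q_{-2}=1, q_{-1}=0):
  i=0: a_0=27, p_0 = 27*1 + 0 = 27, q_0 = 27*0 + 1 = 1.
  i=1: a_1=1, p_1 = 1*27 + 1 = 28, q_1 = 1*1 + 0 = 1.
  i=2: a_2=12, p_2 = 12*28 + 27 = 363, q_2 = 12*1 + 1 = 13.
  i=3: a_3=1, p_3 = 1*363 + 28 = 391, q_3 = 1*13 + 1 = 14.
Check: 391^2 - 780*14^2 = 152881 - 152880 = 1, so (x, y) = (391, 14) solves the equation, and by the theorem it is the least positive solution.

(x, y) = (391, 14)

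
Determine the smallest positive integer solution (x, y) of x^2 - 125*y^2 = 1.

First expand sqrt(125) as a continued fraction. With x_i = (sqrt(125) + m_i)/d_i and (m_0, d_0) = (0, 1): a_0 = floor(sqrt(125)) = 11, since 11^2 = 121 <= 125 < 144 = 12^2.
Iterate m_{i+1} = d_i*a_i - m_i, d_{i+1} = (125 - m_{i+1}^2)/d_i, a_{i+1} = floor((a_0 + m_{i+1})/d_{i+1}):
  m_1 = 1*11 - 0 = 11, d_1 = (125 - 11^2)/1 = 4/1 = 4, a_1 = floor((11 + 11)/4) = 5.
  m_2 = 4*5 - 11 = 9, d_2 = (125 - 9^2)/4 = 44/4 = 11, a_2 = floor((11 + 9)/11) = 1.
  m_3 = 11*1 - 9 = 2, d_3 = (125 - 2^2)/11 = 121/11 = 11, a_3 = floor((11 + 2)/11) = 1.
  m_4 = 11*1 - 2 = 9, d_4 = (125 - 9^2)/11 = 44/11 = 4, a_4 = floor((11 + 9)/4) = 5.
  m_5 = 4*5 - 9 = 11, d_5 = (125 - 11^2)/4 = 4/4 = 1, a_5 = floor((11 + 11)/1) = 22.
  m_6 = 1*22 - 11 = 11, d_6 = (125 - 11^2)/1 = 4/1 = 4: (m_6, d_6) = (m_1, d_1) = (11, 4), so from here the quotients repeat a_1, ..., a_5; the period length is 5.
So sqrt(125) = [11; (5, 1, 1, 5, 22)] with period length k = 5.
k is odd, so (p_{k-1}, q_{k-1}) only solves x^2 - 125y^2 = -1 and the fundamental solution of x^2 - 125y^2 = 1 is (p_{2k-1}, q_{2k-1}) = (p_9, q_9); compute convergents through index 9, running through the period twice.
Convergents (p_i = a_i*p_{i-1} + p_{i-2}, q_i = a_i*q_{i-1} + q_{i-2} with p_{-2}=0, p_{-1}=1, q_{-2}=1, q_{-1}=0):
  i=0: a_0=11, p_0 = 11*1 + 0 = 11, q_0 = 11*0 + 1 = 1.
  i=1: a_1=5, p_1 = 5*11 + 1 = 56, q_1 = 5*1 + 0 = 5.
  i=2: a_2=1, p_2 = 1*56 + 11 = 67, q_2 = 1*5 + 1 = 6.
  i=3: a_3=1, p_3 = 1*67 + 56 = 123, q_3 = 1*6 + 5 = 11.
  i=4: a_4=5, p_4 = 5*123 + 67 = 682, q_4 = 5*11 + 6 = 61.
  i=5: a_5=22, p_5 = 22*682 + 123 = 15127, q_5 = 22*61 + 11 = 1353.
  i=6: a_6=5, p_6 = 5*15127 + 682 = 76317, q_6 = 5*1353 + 61 = 6826.
  i=7: a_7=1, p_7 = 1*76317 + 15127 = 91444, q_7 = 1*6826 + 1353 = 8179.
  i=8: a_8=1, p_8 = 1*91444 + 76317 = 167761, q_8 = 1*8179 + 6826 = 15005.
  i=9: a_9=5, p_9 = 5*167761 + 91444 = 930249, q_9 = 5*15005 + 8179 = 83204.
Indeed p_4^2 - 125*q_4^2 = 465124 - 465125 = -1, not +1.
Check: 930249^2 - 125*83204^2 = 865363202001 - 865363202000 = 1, so (x, y) = (930249, 83204) solves the equation, and by the theorem it is the least positive solution.

(x, y) = (930249, 83204)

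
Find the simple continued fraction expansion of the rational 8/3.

Run the Euclidean algorithm on 8 and 3; the successive quotients are the partial quotients a_0, a_1, ... (each step inverts the fractional part left over by the previous one):
  8 = 2*3 + 2, so a_0 = 2.
  3 = 1*2 + 1, so a_1 = 1.
  2 = 2*1 + 0, so a_2 = 2.
The remainder reaches 0 after 3 divisions, so the expansion has 3 partial quotients, read off in order.

[2; 1, 2]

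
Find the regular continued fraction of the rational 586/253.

Run the Euclidean algorithm on 586 and 253; the successive quotients are the partial quotients a_0, a_1, ... (each step inverts the fractional part left over by the previous one):
  586 = 2*253 + 80, so a_0 = 2.
  253 = 3*80 + 13, so a_1 = 3.
  80 = 6*13 + 2, so a_2 = 6.
  13 = 6*2 + 1, so a_3 = 6.
  2 = 2*1 + 0, so a_4 = 2.
The remainder reaches 0 after 5 divisions, so the expansion has 5 partial quotients, read off in order.

[2; 3, 6, 6, 2]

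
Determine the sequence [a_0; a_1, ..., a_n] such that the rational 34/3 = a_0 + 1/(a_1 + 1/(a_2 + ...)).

[11; 3]

Run the Euclidean algorithm on 34 and 3; the successive quotients are the partial quotients a_0, a_1, ... (each step inverts the fractional part left over by the previous one):
  34 = 11*3 + 1, so a_0 = 11.
  3 = 3*1 + 0, so a_1 = 3.
The remainder reaches 0 after 2 divisions, so the expansion has 2 partial quotients, read off in order.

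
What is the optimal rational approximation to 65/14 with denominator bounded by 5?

14/3

Expand x = 65/14 as a continued fraction with the Euclidean algorithm:
  65 = 4*14 + 9, so a_0 = 4.
  14 = 1*9 + 5, so a_1 = 1.
  9 = 1*5 + 4, so a_2 = 1.
  5 = 1*4 + 1, so a_3 = 1.
  4 = 4*1 + 0, so a_4 = 4.
so x = [4; 1, 1, 1, 4].
Convergents (p_i = a_i*p_{i-1} + p_{i-2}, q_i = a_i*q_{i-1} + q_{i-2} with p_{-2}=0, p_{-1}=1, q_{-2}=1, q_{-1}=0), until the denominator exceeds 5:
  i=0: a_0=4, p_0 = 4*1 + 0 = 4, q_0 = 4*0 + 1 = 1.
  i=1: a_1=1, p_1 = 1*4 + 1 = 5, q_1 = 1*1 + 0 = 1.
  i=2: a_2=1, p_2 = 1*5 + 4 = 9, q_2 = 1*1 + 1 = 2.
  i=3: a_3=1, p_3 = 1*9 + 5 = 14, q_3 = 1*2 + 1 = 3.
  i=4: a_4=4, p_4 = 4*14 + 9 = 65, q_4 = 4*3 + 2 = 14.
q_4 = 14 > 5, so the last convergent with denominator <= 5 is p_3/q_3 = 14/3.
The closest fraction with denominator <= 5 is either p_3/q_3 or the intermediate fraction (k*p_3 + p_2)/(k*q_3 + q_2) with the largest k >= 1 whose denominator stays <= 5; these approach x as k grows, and every other convergent or intermediate fraction in range is farther away.
Largest k: floor((5 - q_2)/q_3) = floor((5 - 2)/3) = 1.
That gives (1*14 + 9)/(1*3 + 2) = 23/5.
Compare the errors: |x - 14/3| = |65*3 - 14*14|/(14*3) = 1/42, and |x - 23/5| = |65*5 - 23*14|/(14*5) = 3/70.
Cross-multiplying, 1*70 = 70 < 126 = 3*42, so 1/42 is smaller: the convergent 14/3 is closer to x than 23/5.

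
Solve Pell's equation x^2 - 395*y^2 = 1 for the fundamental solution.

First expand sqrt(395) as a continued fraction. With x_i = (sqrt(395) + m_i)/d_i and (m_0, d_0) = (0, 1): a_0 = floor(sqrt(395)) = 19, since 19^2 = 361 <= 395 < 400 = 20^2.
Iterate m_{i+1} = d_i*a_i - m_i, d_{i+1} = (395 - m_{i+1}^2)/d_i, a_{i+1} = floor((a_0 + m_{i+1})/d_{i+1}):
  m_1 = 1*19 - 0 = 19, d_1 = (395 - 19^2)/1 = 34/1 = 34, a_1 = floor((19 + 19)/34) = 1.
  m_2 = 34*1 - 19 = 15, d_2 = (395 - 15^2)/34 = 170/34 = 5, a_2 = floor((19 + 15)/5) = 6.
  m_3 = 5*6 - 15 = 15, d_3 = (395 - 15^2)/5 = 170/5 = 34, a_3 = floor((19 + 15)/34) = 1.
  m_4 = 34*1 - 15 = 19, d_4 = (395 - 19^2)/34 = 34/34 = 1, a_4 = floor((19 + 19)/1) = 38.
  m_5 = 1*38 - 19 = 19, d_5 = (395 - 19^2)/1 = 34/1 = 34: (m_5, d_5) = (m_1, d_1) = (19, 34), so from here the quotients repeat a_1, ..., a_4; the period length is 4.
So sqrt(395) = [19; (1, 6, 1, 38)] with period length k = 4.
k is even, so the fundamental solution of x^2 - 395y^2 = 1 is (p_{k-1}, q_{k-1}) = (p_3, q_3); compute convergents through index 3.
Convergents (p_i = a_i*p_{i-1} + p_{i-2}, q_i = a_i*q_{i-1} + q_{i-2} with p_{-2}=0, p_{-1}=1, q_{-2}=1, q_{-1}=0):
  i=0: a_0=19, p_0 = 19*1 + 0 = 19, q_0 = 19*0 + 1 = 1.
  i=1: a_1=1, p_1 = 1*19 + 1 = 20, q_1 = 1*1 + 0 = 1.
  i=2: a_2=6, p_2 = 6*20 + 19 = 139, q_2 = 6*1 + 1 = 7.
  i=3: a_3=1, p_3 = 1*139 + 20 = 159, q_3 = 1*7 + 1 = 8.
Check: 159^2 - 395*8^2 = 25281 - 25280 = 1, so (x, y) = (159, 8) solves the equation, and by the theorem it is the least positive solution.

(x, y) = (159, 8)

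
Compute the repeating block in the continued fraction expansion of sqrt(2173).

Write x_i = (sqrt(2173) + m_i)/d_i with (m_0, d_0) = (0, 1). a_0 = floor(sqrt(2173)) = 46, since 46^2 = 2116 <= 2173 < 2209 = 47^2.
Iterate m_{i+1} = d_i*a_i - m_i, d_{i+1} = (2173 - m_{i+1}^2)/d_i, a_{i+1} = floor((a_0 + m_{i+1})/d_{i+1}):
  m_1 = 1*46 - 0 = 46, d_1 = (2173 - 46^2)/1 = 57/1 = 57, a_1 = floor((46 + 46)/57) = 1.
  m_2 = 57*1 - 46 = 11, d_2 = (2173 - 11^2)/57 = 2052/57 = 36, a_2 = floor((46 + 11)/36) = 1.
  m_3 = 36*1 - 11 = 25, d_3 = (2173 - 25^2)/36 = 1548/36 = 43, a_3 = floor((46 + 25)/43) = 1.
  m_4 = 43*1 - 25 = 18, d_4 = (2173 - 18^2)/43 = 1849/43 = 43, a_4 = floor((46 + 18)/43) = 1.
  m_5 = 43*1 - 18 = 25, d_5 = (2173 - 25^2)/43 = 1548/43 = 36, a_5 = floor((46 + 25)/36) = 1.
  m_6 = 36*1 - 25 = 11, d_6 = (2173 - 11^2)/36 = 2052/36 = 57, a_6 = floor((46 + 11)/57) = 1.
  m_7 = 57*1 - 11 = 46, d_7 = (2173 - 46^2)/57 = 57/57 = 1, a_7 = floor((46 + 46)/1) = 92.
  m_8 = 1*92 - 46 = 46, d_8 = (2173 - 46^2)/1 = 57/1 = 57: (m_8, d_8) = (m_1, d_1) = (46, 57), so from here the quotients repeat a_1, ..., a_7; the period length is 7.
Hence the expansion of sqrt(2173) is a_0 = 46 followed by the repeating block 1, 1, 1, 1, 1, 1, 92 (period 7).

[46; (1, 1, 1, 1, 1, 1, 92)]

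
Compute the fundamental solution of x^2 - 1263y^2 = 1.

(x, y) = (142297, 4004)

First expand sqrt(1263) as a continued fraction. With x_i = (sqrt(1263) + m_i)/d_i and (m_0, d_0) = (0, 1): a_0 = floor(sqrt(1263)) = 35, since 35^2 = 1225 <= 1263 < 1296 = 36^2.
Iterate m_{i+1} = d_i*a_i - m_i, d_{i+1} = (1263 - m_{i+1}^2)/d_i, a_{i+1} = floor((a_0 + m_{i+1})/d_{i+1}):
  m_1 = 1*35 - 0 = 35, d_1 = (1263 - 35^2)/1 = 38/1 = 38, a_1 = floor((35 + 35)/38) = 1.
  m_2 = 38*1 - 35 = 3, d_2 = (1263 - 3^2)/38 = 1254/38 = 33, a_2 = floor((35 + 3)/33) = 1.
  m_3 = 33*1 - 3 = 30, d_3 = (1263 - 30^2)/33 = 363/33 = 11, a_3 = floor((35 + 30)/11) = 5.
  m_4 = 11*5 - 30 = 25, d_4 = (1263 - 25^2)/11 = 638/11 = 58, a_4 = floor((35 + 25)/58) = 1.
  m_5 = 58*1 - 25 = 33, d_5 = (1263 - 33^2)/58 = 174/58 = 3, a_5 = floor((35 + 33)/3) = 22.
  m_6 = 3*22 - 33 = 33, d_6 = (1263 - 33^2)/3 = 174/3 = 58, a_6 = floor((35 + 33)/58) = 1.
  m_7 = 58*1 - 33 = 25, d_7 = (1263 - 25^2)/58 = 638/58 = 11, a_7 = floor((35 + 25)/11) = 5.
  m_8 = 11*5 - 25 = 30, d_8 = (1263 - 30^2)/11 = 363/11 = 33, a_8 = floor((35 + 30)/33) = 1.
  m_9 = 33*1 - 30 = 3, d_9 = (1263 - 3^2)/33 = 1254/33 = 38, a_9 = floor((35 + 3)/38) = 1.
  m_10 = 38*1 - 3 = 35, d_10 = (1263 - 35^2)/38 = 38/38 = 1, a_10 = floor((35 + 35)/1) = 70.
  m_11 = 1*70 - 35 = 35, d_11 = (1263 - 35^2)/1 = 38/1 = 38: (m_11, d_11) = (m_1, d_1) = (35, 38), so from here the quotients repeat a_1, ..., a_10; the period length is 10.
So sqrt(1263) = [35; (1, 1, 5, 1, 22, 1, 5, 1, 1, 70)] with period length k = 10.
k is even, so the fundamental solution of x^2 - 1263y^2 = 1 is (p_{k-1}, q_{k-1}) = (p_9, q_9); compute convergents through index 9.
Convergents (p_i = a_i*p_{i-1} + p_{i-2}, q_i = a_i*q_{i-1} + q_{i-2} with p_{-2}=0, p_{-1}=1, q_{-2}=1, q_{-1}=0):
  i=0: a_0=35, p_0 = 35*1 + 0 = 35, q_0 = 35*0 + 1 = 1.
  i=1: a_1=1, p_1 = 1*35 + 1 = 36, q_1 = 1*1 + 0 = 1.
  i=2: a_2=1, p_2 = 1*36 + 35 = 71, q_2 = 1*1 + 1 = 2.
  i=3: a_3=5, p_3 = 5*71 + 36 = 391, q_3 = 5*2 + 1 = 11.
  i=4: a_4=1, p_4 = 1*391 + 71 = 462, q_4 = 1*11 + 2 = 13.
  i=5: a_5=22, p_5 = 22*462 + 391 = 10555, q_5 = 22*13 + 11 = 297.
  i=6: a_6=1, p_6 = 1*10555 + 462 = 11017, q_6 = 1*297 + 13 = 310.
  i=7: a_7=5, p_7 = 5*11017 + 10555 = 65640, q_7 = 5*310 + 297 = 1847.
  i=8: a_8=1, p_8 = 1*65640 + 11017 = 76657, q_8 = 1*1847 + 310 = 2157.
  i=9: a_9=1, p_9 = 1*76657 + 65640 = 142297, q_9 = 1*2157 + 1847 = 4004.
Check: 142297^2 - 1263*4004^2 = 20248436209 - 20248436208 = 1, so (x, y) = (142297, 4004) solves the equation, and by the theorem it is the least positive solution.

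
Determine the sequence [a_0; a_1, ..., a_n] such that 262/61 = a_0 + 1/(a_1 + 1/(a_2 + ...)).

[4; 3, 2, 1, 1, 3]

Run the Euclidean algorithm on 262 and 61; the successive quotients are the partial quotients a_0, a_1, ... (each step inverts the fractional part left over by the previous one):
  262 = 4*61 + 18, so a_0 = 4.
  61 = 3*18 + 7, so a_1 = 3.
  18 = 2*7 + 4, so a_2 = 2.
  7 = 1*4 + 3, so a_3 = 1.
  4 = 1*3 + 1, so a_4 = 1.
  3 = 3*1 + 0, so a_5 = 3.
The remainder reaches 0 after 6 divisions, so the expansion has 6 partial quotients, read off in order.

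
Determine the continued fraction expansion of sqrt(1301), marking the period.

[36; (14, 2, 2, 2, 2, 14, 72)]

Write x_i = (sqrt(1301) + m_i)/d_i with (m_0, d_0) = (0, 1). a_0 = floor(sqrt(1301)) = 36, since 36^2 = 1296 <= 1301 < 1369 = 37^2.
Iterate m_{i+1} = d_i*a_i - m_i, d_{i+1} = (1301 - m_{i+1}^2)/d_i, a_{i+1} = floor((a_0 + m_{i+1})/d_{i+1}):
  m_1 = 1*36 - 0 = 36, d_1 = (1301 - 36^2)/1 = 5/1 = 5, a_1 = floor((36 + 36)/5) = 14.
  m_2 = 5*14 - 36 = 34, d_2 = (1301 - 34^2)/5 = 145/5 = 29, a_2 = floor((36 + 34)/29) = 2.
  m_3 = 29*2 - 34 = 24, d_3 = (1301 - 24^2)/29 = 725/29 = 25, a_3 = floor((36 + 24)/25) = 2.
  m_4 = 25*2 - 24 = 26, d_4 = (1301 - 26^2)/25 = 625/25 = 25, a_4 = floor((36 + 26)/25) = 2.
  m_5 = 25*2 - 26 = 24, d_5 = (1301 - 24^2)/25 = 725/25 = 29, a_5 = floor((36 + 24)/29) = 2.
  m_6 = 29*2 - 24 = 34, d_6 = (1301 - 34^2)/29 = 145/29 = 5, a_6 = floor((36 + 34)/5) = 14.
  m_7 = 5*14 - 34 = 36, d_7 = (1301 - 36^2)/5 = 5/5 = 1, a_7 = floor((36 + 36)/1) = 72.
  m_8 = 1*72 - 36 = 36, d_8 = (1301 - 36^2)/1 = 5/1 = 5: (m_8, d_8) = (m_1, d_1) = (36, 5), so from here the quotients repeat a_1, ..., a_7; the period length is 7.
Hence the expansion of sqrt(1301) is a_0 = 36 followed by the repeating block 14, 2, 2, 2, 2, 14, 72 (period 7).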